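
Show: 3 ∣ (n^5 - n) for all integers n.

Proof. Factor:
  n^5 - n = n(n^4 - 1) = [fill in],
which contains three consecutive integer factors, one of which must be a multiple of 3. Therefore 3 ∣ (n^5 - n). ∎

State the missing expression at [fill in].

(n - 1)n(n + 1)(n^2 + 1)

n^4 - 1 = (n^2 - 1)(n^2 + 1), and n^2 - 1 = (n-1)(n+1).
So n(n^4 - 1) = (n - 1)n(n + 1)(n^2 + 1).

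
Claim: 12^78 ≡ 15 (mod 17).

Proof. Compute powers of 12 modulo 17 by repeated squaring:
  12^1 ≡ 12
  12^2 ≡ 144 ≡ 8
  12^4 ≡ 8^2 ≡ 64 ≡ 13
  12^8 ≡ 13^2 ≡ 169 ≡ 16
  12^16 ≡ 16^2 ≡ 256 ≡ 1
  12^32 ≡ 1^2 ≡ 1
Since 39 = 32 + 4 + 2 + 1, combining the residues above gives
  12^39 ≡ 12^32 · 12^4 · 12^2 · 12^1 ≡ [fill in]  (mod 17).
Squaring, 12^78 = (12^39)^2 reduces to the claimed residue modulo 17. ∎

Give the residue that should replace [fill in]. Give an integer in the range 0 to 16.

7

Multiply the listed residues: 1 · 13 · 8 · 12 = 13 → 104 → 1248.
Reducing modulo 17: 1248 = 73·17 + 7, so 12^39 ≡ 7.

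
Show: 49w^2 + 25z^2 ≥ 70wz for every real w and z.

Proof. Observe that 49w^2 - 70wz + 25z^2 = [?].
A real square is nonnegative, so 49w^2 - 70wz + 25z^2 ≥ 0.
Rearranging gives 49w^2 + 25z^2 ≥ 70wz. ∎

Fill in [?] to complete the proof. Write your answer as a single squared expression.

49w^2 - 70wz + 25z^2 is a perfect-square trinomial: the outer terms are (7w)^2 and (5z)^2, and the cross term is -2·7w·5z.
So 49w^2 - 70wz + 25z^2 = (7w - 5z)^2 ≥ 0.

(7w - 5z)^2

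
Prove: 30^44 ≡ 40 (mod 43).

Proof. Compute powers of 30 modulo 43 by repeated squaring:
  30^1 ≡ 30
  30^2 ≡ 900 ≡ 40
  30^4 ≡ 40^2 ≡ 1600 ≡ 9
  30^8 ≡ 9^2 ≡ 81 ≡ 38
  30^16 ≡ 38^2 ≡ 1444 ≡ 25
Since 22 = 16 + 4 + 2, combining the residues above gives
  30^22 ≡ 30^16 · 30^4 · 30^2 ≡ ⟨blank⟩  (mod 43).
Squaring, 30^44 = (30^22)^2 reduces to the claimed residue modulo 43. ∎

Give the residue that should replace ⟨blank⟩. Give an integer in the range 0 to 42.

13

Multiply the listed residues: 25 · 9 · 40 = 225 → 9000.
Reducing modulo 43: 9000 = 209·43 + 13, so 30^22 ≡ 13.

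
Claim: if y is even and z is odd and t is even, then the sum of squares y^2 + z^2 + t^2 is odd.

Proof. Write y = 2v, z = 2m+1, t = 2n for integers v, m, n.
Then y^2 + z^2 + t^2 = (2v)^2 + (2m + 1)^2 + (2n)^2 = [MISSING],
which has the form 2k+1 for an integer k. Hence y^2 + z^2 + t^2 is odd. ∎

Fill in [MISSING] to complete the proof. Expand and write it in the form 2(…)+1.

2(2m^2 + 2m + 2n^2 + 2v^2) + 1

(2v)^2 + (2m + 1)^2 + (2n)^2 = 4m^2 + 4m + 4n^2 + 4v^2 + 1
= 2(2m^2 + 2m + 2n^2 + 2v^2) + 1.
Since 2m^2 + 2m + 2n^2 + 2v^2 is an integer, the sum of squares is of the form 2k+1 for an integer k.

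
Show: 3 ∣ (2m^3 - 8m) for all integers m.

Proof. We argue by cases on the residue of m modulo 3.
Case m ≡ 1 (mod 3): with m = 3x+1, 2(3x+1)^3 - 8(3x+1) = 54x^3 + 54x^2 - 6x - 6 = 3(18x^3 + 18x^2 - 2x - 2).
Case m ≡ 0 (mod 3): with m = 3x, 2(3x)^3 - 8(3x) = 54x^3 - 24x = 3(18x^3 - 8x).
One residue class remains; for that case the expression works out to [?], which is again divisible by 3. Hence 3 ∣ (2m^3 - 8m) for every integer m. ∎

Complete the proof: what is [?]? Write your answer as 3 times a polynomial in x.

Only m ≡ 2 (mod 3) is unaccounted for. Put m = 3x+2:
2(3x+2)^3 - 8(3x+2) expands to 54x^3 + 108x^2 + 48x,
and factoring out 3 leaves 3(18x^3 + 36x^2 + 16x).

3(18x^3 + 36x^2 + 16x)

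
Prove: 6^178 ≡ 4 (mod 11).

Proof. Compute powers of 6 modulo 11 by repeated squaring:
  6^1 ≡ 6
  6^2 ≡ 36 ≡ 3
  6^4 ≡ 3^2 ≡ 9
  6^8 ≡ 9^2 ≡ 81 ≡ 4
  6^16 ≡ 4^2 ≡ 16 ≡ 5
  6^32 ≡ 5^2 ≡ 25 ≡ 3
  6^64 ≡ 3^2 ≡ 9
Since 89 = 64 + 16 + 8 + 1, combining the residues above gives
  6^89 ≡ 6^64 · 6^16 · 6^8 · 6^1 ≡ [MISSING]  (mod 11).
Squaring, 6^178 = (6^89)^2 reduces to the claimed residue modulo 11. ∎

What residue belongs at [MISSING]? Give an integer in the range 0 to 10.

Multiply the listed residues: 9 · 5 · 4 · 6 = 45 → 180 → 1080.
Reducing modulo 11: 1080 = 98·11 + 2, so 6^89 ≡ 2.

2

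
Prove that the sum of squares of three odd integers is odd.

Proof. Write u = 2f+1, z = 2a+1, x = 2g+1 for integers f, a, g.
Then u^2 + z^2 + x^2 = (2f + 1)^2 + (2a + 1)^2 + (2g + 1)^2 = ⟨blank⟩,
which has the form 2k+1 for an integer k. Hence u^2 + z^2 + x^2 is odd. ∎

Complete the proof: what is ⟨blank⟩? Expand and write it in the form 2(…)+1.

2(2a^2 + 2a + 2f^2 + 2f + 2g^2 + 2g + 1) + 1

(2f + 1)^2 + (2a + 1)^2 + (2g + 1)^2 = 4a^2 + 4a + 4f^2 + 4f + 4g^2 + 4g + 3
= 2(2a^2 + 2a + 2f^2 + 2f + 2g^2 + 2g + 1) + 1.
Since 2a^2 + 2a + 2f^2 + 2f + 2g^2 + 2g + 1 is an integer, the sum of squares is of the form 2k+1 for an integer k.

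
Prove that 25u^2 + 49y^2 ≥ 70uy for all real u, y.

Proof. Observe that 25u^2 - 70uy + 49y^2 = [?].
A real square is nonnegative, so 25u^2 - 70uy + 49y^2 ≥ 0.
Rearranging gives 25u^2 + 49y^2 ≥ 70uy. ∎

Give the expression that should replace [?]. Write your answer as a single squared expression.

25u^2 - 70uy + 49y^2 is a perfect-square trinomial: the outer terms are (5u)^2 and (7y)^2, and the cross term is -2·5u·7y.
So 25u^2 - 70uy + 49y^2 = (5u - 7y)^2 ≥ 0.

(5u - 7y)^2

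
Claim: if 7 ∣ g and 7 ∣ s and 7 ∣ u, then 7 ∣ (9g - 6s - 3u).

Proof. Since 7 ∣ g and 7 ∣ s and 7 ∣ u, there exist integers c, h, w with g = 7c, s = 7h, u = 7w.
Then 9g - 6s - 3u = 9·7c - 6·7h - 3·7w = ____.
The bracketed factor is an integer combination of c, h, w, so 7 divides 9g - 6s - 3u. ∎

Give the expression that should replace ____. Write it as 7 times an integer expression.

Pull the common 7 out of every term: 9·7c - 6·7h - 3·7w = 7(9c - 6h - 3w).
9c - 6h - 3w is an integer, which exhibits the divisibility.

7(9c - 6h - 3w)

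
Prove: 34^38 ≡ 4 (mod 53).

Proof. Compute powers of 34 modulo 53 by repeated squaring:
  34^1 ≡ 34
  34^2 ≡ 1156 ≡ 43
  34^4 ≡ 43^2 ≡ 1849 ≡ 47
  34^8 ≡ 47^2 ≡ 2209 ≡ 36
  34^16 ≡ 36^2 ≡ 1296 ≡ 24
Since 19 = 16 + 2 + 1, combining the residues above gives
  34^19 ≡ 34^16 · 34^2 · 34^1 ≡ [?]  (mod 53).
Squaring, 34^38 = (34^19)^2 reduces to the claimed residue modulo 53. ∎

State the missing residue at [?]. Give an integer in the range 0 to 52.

34^16 · 34^2 · 34^1 ≡ 24 · 43 · 34 = 35088.
35088 mod 53 = 2, so 34^19 ≡ 2 (mod 53).

2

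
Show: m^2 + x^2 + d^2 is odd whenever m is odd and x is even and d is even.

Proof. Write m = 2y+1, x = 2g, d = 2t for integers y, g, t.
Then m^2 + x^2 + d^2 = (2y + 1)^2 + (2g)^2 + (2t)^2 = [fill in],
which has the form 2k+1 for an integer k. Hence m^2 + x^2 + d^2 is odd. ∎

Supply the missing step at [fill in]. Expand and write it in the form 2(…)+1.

2(2g^2 + 2t^2 + 2y^2 + 2y) + 1

Expanding: (2y + 1)^2 + (2g)^2 + (2t)^2 = 4g^2 + 4t^2 + 4y^2 + 4y + 1.
Every term except the constant is even, so this is 2(2g^2 + 2t^2 + 2y^2 + 2y) + 1,
and 2g^2 + 2t^2 + 2y^2 + 2y ∈ ℤ gives the required form.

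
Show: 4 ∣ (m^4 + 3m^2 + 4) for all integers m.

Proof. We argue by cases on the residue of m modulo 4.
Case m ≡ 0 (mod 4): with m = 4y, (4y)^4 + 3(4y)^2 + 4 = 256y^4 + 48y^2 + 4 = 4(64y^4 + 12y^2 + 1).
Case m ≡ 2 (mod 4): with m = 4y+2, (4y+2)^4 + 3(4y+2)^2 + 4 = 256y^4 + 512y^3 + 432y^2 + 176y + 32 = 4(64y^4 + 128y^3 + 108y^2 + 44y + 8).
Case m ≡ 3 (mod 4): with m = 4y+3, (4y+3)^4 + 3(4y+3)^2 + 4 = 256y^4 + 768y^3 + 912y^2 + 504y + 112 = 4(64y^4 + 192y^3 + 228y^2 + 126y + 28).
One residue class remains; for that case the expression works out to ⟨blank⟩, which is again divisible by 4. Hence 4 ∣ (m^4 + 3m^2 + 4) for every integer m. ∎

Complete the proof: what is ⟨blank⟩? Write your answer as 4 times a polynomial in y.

4(64y^4 + 64y^3 + 36y^2 + 10y + 2)

The residues treated are {0, 2, 3}, so the missing case is m ≡ 1 (mod 4); write m = 4y+1.
Then (4y+1)^4 + 3(4y+1)^2 + 4 = 256y^4 + 256y^3 + 144y^2 + 40y + 8 = 4(64y^4 + 64y^3 + 36y^2 + 10y + 2).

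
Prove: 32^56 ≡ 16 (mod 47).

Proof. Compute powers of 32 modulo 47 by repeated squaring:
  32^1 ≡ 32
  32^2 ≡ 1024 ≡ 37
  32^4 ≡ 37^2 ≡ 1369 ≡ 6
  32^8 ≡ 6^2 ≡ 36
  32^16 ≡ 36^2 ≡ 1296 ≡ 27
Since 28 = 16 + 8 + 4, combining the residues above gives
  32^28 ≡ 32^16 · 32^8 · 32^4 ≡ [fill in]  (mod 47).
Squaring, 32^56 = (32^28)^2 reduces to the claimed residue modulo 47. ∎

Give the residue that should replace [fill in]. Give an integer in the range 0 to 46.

4

Multiply the listed residues: 27 · 36 · 6 = 972 → 5832.
Reducing modulo 47: 5832 = 124·47 + 4, so 32^28 ≡ 4.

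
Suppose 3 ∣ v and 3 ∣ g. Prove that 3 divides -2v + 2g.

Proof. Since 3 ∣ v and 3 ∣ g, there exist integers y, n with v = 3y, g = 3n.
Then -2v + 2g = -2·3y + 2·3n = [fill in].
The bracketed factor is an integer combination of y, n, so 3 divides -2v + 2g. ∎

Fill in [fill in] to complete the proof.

3(2n - 2y)

Each term has a factor of 3: -2·3y + 2·3n = 3·(2n - 2y).
Since 2n - 2y is an integer, 3 ∣ (-2v + 2g).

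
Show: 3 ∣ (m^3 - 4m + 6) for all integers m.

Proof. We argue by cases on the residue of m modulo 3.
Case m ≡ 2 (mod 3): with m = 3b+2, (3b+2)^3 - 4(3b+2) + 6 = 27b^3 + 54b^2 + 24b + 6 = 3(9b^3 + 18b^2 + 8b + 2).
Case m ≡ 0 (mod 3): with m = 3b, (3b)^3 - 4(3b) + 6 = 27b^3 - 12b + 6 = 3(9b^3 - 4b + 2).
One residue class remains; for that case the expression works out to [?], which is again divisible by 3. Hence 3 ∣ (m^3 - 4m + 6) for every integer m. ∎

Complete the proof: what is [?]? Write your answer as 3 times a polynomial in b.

3(9b^3 + 9b^2 - b + 1)

Only m ≡ 1 (mod 3) is unaccounted for. Put m = 3b+1:
(3b+1)^3 - 4(3b+1) + 6 expands to 27b^3 + 27b^2 - 3b + 3,
and factoring out 3 leaves 3(9b^3 + 9b^2 - b + 1).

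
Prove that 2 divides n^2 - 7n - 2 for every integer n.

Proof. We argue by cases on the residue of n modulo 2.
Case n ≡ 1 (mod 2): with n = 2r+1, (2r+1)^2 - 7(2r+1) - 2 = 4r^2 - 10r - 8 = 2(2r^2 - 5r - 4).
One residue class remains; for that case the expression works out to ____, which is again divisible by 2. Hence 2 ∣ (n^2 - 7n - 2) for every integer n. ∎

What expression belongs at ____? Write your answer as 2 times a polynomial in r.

Only n ≡ 0 (mod 2) is unaccounted for. Put n = 2r:
(2r)^2 - 7(2r) - 2 expands to 4r^2 - 14r - 2,
and factoring out 2 leaves 2(2r^2 - 7r - 1).

2(2r^2 - 7r - 1)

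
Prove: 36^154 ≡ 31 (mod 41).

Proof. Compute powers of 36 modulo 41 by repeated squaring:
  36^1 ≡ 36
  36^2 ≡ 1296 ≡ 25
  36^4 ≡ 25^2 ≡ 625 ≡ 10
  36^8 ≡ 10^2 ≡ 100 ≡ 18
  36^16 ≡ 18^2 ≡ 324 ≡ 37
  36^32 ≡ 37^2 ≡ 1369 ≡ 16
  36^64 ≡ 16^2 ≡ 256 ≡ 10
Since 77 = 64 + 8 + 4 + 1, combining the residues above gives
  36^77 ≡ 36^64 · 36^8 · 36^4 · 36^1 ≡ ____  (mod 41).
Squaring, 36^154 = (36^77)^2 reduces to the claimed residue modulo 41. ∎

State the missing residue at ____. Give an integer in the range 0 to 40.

Multiply the listed residues: 10 · 18 · 10 · 36 = 180 → 1800 → 64800.
Reducing modulo 41: 64800 = 1580·41 + 20, so 36^77 ≡ 20.

20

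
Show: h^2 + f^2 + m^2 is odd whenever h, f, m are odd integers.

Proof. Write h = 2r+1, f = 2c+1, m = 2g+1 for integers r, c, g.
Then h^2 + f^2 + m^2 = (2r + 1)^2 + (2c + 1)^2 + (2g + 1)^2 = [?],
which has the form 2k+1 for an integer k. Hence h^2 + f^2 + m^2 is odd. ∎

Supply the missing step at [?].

(2r + 1)^2 + (2c + 1)^2 + (2g + 1)^2 = 4c^2 + 4c + 4g^2 + 4g + 4r^2 + 4r + 3
= 2(2c^2 + 2c + 2g^2 + 2g + 2r^2 + 2r + 1) + 1.
Since 2c^2 + 2c + 2g^2 + 2g + 2r^2 + 2r + 1 is an integer, the sum of squares is of the form 2k+1 for an integer k.

2(2c^2 + 2c + 2g^2 + 2g + 2r^2 + 2r + 1) + 1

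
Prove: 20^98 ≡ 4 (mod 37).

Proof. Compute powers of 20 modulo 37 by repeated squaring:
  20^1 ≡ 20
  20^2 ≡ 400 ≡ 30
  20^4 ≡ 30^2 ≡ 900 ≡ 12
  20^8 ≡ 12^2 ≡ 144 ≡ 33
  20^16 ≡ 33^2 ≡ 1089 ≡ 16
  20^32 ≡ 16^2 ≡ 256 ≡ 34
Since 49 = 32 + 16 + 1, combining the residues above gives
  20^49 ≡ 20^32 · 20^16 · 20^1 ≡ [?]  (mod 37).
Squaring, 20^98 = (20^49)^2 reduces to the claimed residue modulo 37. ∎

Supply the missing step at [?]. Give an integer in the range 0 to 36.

20^32 · 20^16 · 20^1 ≡ 34 · 16 · 20 = 10880.
10880 mod 37 = 2, so 20^49 ≡ 2 (mod 37).

2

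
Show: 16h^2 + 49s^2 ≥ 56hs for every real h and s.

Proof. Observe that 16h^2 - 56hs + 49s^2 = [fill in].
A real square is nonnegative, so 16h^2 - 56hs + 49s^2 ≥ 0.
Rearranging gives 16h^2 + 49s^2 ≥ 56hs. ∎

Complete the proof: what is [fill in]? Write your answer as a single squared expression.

(4h - 7s)^2

The leading and trailing coefficients are 4^2 and 7^2, and 56 = 2·4·7, so the trinomial is (4h - 7s)^2.
Hence 16h^2 - 56hs + 49s^2 ≥ 0.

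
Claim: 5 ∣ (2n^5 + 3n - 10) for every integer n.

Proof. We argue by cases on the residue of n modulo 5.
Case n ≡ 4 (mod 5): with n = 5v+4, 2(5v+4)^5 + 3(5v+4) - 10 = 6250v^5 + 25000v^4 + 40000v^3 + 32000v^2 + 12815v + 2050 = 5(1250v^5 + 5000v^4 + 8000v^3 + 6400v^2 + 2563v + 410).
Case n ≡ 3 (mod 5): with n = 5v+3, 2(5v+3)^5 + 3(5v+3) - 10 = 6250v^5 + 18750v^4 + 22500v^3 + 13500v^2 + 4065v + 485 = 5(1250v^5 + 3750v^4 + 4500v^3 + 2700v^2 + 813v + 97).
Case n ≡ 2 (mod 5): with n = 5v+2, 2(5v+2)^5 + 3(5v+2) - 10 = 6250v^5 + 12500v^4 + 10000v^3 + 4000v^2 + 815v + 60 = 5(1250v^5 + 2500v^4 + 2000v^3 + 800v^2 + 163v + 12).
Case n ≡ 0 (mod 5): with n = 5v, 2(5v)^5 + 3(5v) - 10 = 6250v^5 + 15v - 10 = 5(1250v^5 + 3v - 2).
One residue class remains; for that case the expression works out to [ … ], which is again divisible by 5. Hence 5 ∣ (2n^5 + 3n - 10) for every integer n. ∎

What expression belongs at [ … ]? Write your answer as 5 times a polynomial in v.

5(1250v^5 + 1250v^4 + 500v^3 + 100v^2 + 13v - 1)

The residues treated are {4, 3, 2, 0}, so the missing case is n ≡ 1 (mod 5); write n = 5v+1.
Then 2(5v+1)^5 + 3(5v+1) - 10 = 6250v^5 + 6250v^4 + 2500v^3 + 500v^2 + 65v - 5 = 5(1250v^5 + 1250v^4 + 500v^3 + 100v^2 + 13v - 1).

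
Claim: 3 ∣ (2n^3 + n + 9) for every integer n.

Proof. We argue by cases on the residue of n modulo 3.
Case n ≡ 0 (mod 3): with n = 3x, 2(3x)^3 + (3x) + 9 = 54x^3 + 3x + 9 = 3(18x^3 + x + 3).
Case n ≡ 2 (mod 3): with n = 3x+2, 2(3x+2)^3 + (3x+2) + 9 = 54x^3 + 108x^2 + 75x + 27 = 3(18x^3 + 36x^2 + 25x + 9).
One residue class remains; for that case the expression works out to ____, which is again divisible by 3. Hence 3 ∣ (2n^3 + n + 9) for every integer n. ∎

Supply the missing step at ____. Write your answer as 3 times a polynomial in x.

3(18x^3 + 18x^2 + 7x + 4)

The residues treated are {0, 2}, so the missing case is n ≡ 1 (mod 3); write n = 3x+1.
Then 2(3x+1)^3 + (3x+1) + 9 = 54x^3 + 54x^2 + 21x + 12 = 3(18x^3 + 18x^2 + 7x + 4).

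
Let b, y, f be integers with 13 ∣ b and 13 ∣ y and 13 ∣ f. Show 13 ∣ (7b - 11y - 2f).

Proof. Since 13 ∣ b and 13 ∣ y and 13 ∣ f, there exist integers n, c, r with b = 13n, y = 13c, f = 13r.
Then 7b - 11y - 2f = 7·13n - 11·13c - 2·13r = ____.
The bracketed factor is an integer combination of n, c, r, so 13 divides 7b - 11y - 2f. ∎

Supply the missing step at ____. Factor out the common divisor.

Each term has a factor of 13: 7·13n - 11·13c - 2·13r = 13·(-11c + 7n - 2r).
Since -11c + 7n - 2r is an integer, 13 ∣ (7b - 11y - 2f).

13(-11c + 7n - 2r)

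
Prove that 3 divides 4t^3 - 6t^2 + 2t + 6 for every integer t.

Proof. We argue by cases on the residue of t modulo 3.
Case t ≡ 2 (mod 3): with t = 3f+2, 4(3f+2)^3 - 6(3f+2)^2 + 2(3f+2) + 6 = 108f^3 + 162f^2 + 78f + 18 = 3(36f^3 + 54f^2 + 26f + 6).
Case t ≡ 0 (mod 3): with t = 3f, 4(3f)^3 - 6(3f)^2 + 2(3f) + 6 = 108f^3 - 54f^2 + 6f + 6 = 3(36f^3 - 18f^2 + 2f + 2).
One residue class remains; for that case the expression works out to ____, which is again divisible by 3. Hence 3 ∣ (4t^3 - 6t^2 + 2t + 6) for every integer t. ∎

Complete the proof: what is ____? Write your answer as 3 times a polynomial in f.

3(36f^3 + 18f^2 + 2f + 2)

The residues treated are {2, 0}, so the missing case is t ≡ 1 (mod 3); write t = 3f+1.
Then 4(3f+1)^3 - 6(3f+1)^2 + 2(3f+1) + 6 = 108f^3 + 54f^2 + 6f + 6 = 3(36f^3 + 18f^2 + 2f + 2).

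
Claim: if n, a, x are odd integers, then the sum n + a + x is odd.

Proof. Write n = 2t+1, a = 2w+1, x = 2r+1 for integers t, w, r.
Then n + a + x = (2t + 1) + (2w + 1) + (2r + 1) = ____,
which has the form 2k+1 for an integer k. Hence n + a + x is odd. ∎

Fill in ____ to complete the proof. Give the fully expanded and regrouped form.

2(r + t + w + 1) + 1

Expanding: (2t + 1) + (2w + 1) + (2r + 1) = 2r + 2t + 2w + 3.
Every term except the constant is even, so this is 2(r + t + w + 1) + 1,
and r + t + w + 1 ∈ ℤ gives the required form.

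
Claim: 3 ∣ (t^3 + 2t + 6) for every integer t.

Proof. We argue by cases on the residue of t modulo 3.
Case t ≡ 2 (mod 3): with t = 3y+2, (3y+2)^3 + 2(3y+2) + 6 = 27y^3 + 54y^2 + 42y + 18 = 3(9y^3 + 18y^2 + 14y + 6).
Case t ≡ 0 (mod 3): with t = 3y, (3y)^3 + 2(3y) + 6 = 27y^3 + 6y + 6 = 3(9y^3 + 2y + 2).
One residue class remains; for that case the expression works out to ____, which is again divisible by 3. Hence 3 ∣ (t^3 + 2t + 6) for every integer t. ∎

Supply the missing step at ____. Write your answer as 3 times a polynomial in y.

3(9y^3 + 9y^2 + 5y + 3)

Only t ≡ 1 (mod 3) is unaccounted for. Put t = 3y+1:
(3y+1)^3 + 2(3y+1) + 6 expands to 27y^3 + 27y^2 + 15y + 9,
and factoring out 3 leaves 3(9y^3 + 9y^2 + 5y + 3).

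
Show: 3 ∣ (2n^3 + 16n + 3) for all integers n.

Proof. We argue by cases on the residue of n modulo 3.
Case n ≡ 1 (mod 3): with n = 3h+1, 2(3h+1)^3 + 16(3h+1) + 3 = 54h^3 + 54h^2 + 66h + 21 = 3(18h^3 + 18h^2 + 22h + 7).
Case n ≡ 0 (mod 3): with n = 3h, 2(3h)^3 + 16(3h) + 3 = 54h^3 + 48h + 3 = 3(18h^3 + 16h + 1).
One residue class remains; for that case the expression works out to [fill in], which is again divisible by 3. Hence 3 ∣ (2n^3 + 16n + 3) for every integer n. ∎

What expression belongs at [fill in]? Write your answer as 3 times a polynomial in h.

The residues treated are {1, 0}, so the missing case is n ≡ 2 (mod 3); write n = 3h+2.
Then 2(3h+2)^3 + 16(3h+2) + 3 = 54h^3 + 108h^2 + 120h + 51 = 3(18h^3 + 36h^2 + 40h + 17).

3(18h^3 + 36h^2 + 40h + 17)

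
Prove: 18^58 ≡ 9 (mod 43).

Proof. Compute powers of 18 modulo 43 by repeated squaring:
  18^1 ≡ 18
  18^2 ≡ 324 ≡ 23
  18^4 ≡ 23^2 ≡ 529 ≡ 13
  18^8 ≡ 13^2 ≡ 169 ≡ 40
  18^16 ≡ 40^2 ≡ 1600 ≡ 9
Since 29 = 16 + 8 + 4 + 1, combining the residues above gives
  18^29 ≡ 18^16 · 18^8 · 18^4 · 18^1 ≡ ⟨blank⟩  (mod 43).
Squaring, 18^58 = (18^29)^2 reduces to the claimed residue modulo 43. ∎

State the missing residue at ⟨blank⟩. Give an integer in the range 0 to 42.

Multiply the listed residues: 9 · 40 · 13 · 18 = 360 → 4680 → 84240.
Reducing modulo 43: 84240 = 1959·43 + 3, so 18^29 ≡ 3.

3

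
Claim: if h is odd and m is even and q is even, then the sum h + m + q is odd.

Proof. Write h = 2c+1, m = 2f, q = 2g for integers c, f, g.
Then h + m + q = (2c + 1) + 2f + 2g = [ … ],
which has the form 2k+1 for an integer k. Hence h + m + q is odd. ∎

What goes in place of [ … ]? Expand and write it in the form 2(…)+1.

(2c + 1) + 2f + 2g = 2c + 2f + 2g + 1
= 2(c + f + g) + 1.
Since c + f + g is an integer, the sum is of the form 2k+1 for an integer k.

2(c + f + g) + 1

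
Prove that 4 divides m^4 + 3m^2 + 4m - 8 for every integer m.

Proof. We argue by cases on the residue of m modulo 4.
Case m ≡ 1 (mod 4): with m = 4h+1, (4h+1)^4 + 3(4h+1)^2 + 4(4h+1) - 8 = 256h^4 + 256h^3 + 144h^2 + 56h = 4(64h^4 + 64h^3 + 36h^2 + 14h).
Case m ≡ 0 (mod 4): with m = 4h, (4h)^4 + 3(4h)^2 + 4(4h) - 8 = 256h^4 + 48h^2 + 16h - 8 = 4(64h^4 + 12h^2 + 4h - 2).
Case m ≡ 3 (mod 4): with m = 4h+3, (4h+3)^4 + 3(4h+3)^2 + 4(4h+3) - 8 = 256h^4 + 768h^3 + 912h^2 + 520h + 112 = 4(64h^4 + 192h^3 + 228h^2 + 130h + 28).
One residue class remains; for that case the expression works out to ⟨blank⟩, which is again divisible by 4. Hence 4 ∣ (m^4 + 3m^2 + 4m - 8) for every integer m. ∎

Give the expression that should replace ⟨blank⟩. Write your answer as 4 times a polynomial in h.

4(64h^4 + 128h^3 + 108h^2 + 48h + 7)

The residues treated are {1, 0, 3}, so the missing case is m ≡ 2 (mod 4); write m = 4h+2.
Then (4h+2)^4 + 3(4h+2)^2 + 4(4h+2) - 8 = 256h^4 + 512h^3 + 432h^2 + 192h + 28 = 4(64h^4 + 128h^3 + 108h^2 + 48h + 7).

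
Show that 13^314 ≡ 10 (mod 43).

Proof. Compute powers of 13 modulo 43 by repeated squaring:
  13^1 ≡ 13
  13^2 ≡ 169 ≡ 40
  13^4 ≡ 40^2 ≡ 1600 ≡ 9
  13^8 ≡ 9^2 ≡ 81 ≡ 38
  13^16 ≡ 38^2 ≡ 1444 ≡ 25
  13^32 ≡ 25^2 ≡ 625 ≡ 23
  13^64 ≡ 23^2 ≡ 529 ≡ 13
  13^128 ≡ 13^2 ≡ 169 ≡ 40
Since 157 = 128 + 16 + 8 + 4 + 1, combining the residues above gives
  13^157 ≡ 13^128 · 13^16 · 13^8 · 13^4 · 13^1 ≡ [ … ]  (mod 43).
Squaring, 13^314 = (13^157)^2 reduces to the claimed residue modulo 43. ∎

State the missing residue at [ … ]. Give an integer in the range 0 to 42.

13^128 · 13^16 · 13^8 · 13^4 · 13^1 ≡ 40 · 25 · 38 · 9 · 13 = 4446000.
4446000 mod 43 = 15, so 13^157 ≡ 15 (mod 43).

15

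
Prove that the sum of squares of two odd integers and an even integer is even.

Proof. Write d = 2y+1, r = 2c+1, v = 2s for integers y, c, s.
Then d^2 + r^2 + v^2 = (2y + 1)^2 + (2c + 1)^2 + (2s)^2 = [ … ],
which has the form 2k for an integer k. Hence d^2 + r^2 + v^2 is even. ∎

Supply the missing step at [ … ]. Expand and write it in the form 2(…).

(2y + 1)^2 + (2c + 1)^2 + (2s)^2 = 4c^2 + 4c + 4s^2 + 4y^2 + 4y + 2
= 2(2c^2 + 2c + 2s^2 + 2y^2 + 2y + 1).
Since 2c^2 + 2c + 2s^2 + 2y^2 + 2y + 1 is an integer, the sum of squares is of the form 2k for an integer k.

2(2c^2 + 2c + 2s^2 + 2y^2 + 2y + 1)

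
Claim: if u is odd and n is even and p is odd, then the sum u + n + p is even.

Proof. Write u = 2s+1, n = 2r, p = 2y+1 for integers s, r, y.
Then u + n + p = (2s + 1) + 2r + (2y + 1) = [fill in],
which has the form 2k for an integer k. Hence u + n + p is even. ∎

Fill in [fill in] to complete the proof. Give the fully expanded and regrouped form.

(2s + 1) + 2r + (2y + 1) = 2r + 2s + 2y + 2
= 2(r + s + y + 1).
Since r + s + y + 1 is an integer, the sum is of the form 2k for an integer k.

2(r + s + y + 1)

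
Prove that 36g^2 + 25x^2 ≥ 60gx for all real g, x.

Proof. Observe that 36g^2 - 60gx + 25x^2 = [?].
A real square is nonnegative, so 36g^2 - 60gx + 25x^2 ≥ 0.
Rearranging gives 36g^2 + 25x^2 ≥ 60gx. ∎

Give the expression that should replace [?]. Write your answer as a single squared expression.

36g^2 - 60gx + 25x^2 is a perfect-square trinomial: the outer terms are (6g)^2 and (5x)^2, and the cross term is -2·6g·5x.
So 36g^2 - 60gx + 25x^2 = (6g - 5x)^2 ≥ 0.

(6g - 5x)^2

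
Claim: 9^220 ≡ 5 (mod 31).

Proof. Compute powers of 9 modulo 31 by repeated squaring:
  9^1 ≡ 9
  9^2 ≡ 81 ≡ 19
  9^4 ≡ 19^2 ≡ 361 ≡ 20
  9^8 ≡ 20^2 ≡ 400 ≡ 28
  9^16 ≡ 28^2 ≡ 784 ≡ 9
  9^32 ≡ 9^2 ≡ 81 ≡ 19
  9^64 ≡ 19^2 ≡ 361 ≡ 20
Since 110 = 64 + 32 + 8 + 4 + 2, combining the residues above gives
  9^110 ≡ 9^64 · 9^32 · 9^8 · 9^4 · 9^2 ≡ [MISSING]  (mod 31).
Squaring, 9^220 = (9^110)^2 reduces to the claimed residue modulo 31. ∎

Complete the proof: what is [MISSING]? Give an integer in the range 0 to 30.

25

9^64 · 9^32 · 9^8 · 9^4 · 9^2 ≡ 20 · 19 · 28 · 20 · 19 = 4043200.
4043200 mod 31 = 25, so 9^110 ≡ 25 (mod 31).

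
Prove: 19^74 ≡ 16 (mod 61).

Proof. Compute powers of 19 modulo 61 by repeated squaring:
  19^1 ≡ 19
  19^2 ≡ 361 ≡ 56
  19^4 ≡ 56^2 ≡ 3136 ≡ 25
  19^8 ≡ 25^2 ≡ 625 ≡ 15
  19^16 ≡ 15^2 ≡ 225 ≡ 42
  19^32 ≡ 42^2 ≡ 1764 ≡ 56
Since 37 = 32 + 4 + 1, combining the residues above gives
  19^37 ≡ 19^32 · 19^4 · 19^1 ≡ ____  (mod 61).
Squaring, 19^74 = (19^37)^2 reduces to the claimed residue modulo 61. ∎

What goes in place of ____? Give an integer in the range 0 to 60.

4

19^32 · 19^4 · 19^1 ≡ 56 · 25 · 19 = 26600.
26600 mod 61 = 4, so 19^37 ≡ 4 (mod 61).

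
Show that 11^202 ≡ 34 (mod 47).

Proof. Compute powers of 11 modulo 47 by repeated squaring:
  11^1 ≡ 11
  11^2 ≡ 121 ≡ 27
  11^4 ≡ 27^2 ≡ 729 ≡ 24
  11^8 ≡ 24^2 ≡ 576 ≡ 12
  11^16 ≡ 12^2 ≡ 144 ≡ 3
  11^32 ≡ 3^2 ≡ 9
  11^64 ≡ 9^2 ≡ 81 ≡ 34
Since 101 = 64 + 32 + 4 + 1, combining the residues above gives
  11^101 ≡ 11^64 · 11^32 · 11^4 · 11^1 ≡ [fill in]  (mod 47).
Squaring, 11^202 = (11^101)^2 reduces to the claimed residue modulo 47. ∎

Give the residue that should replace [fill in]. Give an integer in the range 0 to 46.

Multiply the listed residues: 34 · 9 · 24 · 11 = 306 → 7344 → 80784.
Reducing modulo 47: 80784 = 1718·47 + 38, so 11^101 ≡ 38.

38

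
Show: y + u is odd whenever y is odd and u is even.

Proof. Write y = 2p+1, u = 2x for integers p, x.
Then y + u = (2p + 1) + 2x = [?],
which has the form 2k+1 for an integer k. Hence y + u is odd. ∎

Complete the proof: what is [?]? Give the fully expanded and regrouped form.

2(p + x) + 1

Expanding: (2p + 1) + 2x = 2p + 2x + 1.
Every term except the constant is even, so this is 2(p + x) + 1,
and p + x ∈ ℤ gives the required form.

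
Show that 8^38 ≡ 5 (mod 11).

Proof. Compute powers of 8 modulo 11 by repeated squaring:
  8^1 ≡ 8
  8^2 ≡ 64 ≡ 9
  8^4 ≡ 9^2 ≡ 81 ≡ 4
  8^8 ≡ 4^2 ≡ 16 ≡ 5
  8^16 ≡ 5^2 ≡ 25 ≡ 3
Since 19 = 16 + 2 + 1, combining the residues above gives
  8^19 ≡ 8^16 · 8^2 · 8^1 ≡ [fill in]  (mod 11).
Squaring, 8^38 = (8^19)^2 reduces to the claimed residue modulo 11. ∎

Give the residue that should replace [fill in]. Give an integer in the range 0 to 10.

7

Multiply the listed residues: 3 · 9 · 8 = 27 → 216.
Reducing modulo 11: 216 = 19·11 + 7, so 8^19 ≡ 7.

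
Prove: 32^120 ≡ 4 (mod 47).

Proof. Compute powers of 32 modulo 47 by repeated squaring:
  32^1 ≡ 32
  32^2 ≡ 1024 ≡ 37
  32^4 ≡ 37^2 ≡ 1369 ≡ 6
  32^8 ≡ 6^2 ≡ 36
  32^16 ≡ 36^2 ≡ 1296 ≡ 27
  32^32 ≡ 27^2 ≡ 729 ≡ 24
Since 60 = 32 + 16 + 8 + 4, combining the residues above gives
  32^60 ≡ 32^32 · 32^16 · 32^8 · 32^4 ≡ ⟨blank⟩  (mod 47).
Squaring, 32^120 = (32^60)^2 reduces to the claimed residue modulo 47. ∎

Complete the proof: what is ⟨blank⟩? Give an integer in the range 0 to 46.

2

32^32 · 32^16 · 32^8 · 32^4 ≡ 24 · 27 · 36 · 6 = 139968.
139968 mod 47 = 2, so 32^60 ≡ 2 (mod 47).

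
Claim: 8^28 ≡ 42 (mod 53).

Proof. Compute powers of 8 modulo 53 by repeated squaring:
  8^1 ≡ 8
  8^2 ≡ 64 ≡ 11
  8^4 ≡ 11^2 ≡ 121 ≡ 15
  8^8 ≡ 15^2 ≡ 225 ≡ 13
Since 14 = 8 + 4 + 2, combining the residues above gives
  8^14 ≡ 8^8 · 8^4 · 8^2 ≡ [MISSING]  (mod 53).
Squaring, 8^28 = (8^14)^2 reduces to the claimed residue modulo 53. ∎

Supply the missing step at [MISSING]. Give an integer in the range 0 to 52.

25

8^8 · 8^4 · 8^2 ≡ 13 · 15 · 11 = 2145.
2145 mod 53 = 25, so 8^14 ≡ 25 (mod 53).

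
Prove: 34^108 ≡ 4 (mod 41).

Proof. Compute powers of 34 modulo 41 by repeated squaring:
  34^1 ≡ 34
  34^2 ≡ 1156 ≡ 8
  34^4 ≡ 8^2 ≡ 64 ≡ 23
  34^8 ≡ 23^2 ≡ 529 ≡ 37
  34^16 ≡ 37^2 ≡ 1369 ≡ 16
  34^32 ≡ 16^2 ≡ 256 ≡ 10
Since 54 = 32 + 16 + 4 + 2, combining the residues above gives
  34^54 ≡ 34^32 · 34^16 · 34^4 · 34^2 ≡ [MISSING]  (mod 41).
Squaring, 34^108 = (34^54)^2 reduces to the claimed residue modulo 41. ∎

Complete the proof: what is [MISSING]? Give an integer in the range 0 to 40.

2

34^32 · 34^16 · 34^4 · 34^2 ≡ 10 · 16 · 23 · 8 = 29440.
29440 mod 41 = 2, so 34^54 ≡ 2 (mod 41).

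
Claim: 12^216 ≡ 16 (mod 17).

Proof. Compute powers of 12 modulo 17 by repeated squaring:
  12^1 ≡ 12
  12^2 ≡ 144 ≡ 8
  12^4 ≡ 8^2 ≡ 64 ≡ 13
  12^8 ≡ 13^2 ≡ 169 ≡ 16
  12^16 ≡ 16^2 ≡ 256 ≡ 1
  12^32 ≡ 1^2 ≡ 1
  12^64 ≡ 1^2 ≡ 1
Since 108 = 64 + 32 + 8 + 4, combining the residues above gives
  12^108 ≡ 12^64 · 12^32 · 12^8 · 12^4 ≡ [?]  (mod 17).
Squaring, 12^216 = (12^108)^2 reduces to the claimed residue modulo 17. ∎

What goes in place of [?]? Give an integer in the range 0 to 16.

4

12^64 · 12^32 · 12^8 · 12^4 ≡ 1 · 1 · 16 · 13 = 208.
208 mod 17 = 4, so 12^108 ≡ 4 (mod 17).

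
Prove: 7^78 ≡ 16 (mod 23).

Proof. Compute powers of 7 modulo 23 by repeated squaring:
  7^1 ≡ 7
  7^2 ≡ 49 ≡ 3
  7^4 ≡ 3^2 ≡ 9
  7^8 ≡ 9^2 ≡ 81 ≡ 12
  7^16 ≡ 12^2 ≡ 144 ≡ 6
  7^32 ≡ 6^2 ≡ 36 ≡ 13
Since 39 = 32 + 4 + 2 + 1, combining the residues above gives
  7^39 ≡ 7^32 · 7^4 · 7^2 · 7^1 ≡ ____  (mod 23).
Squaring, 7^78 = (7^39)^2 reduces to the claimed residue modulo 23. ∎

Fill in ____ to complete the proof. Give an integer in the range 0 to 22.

7^32 · 7^4 · 7^2 · 7^1 ≡ 13 · 9 · 3 · 7 = 2457.
2457 mod 23 = 19, so 7^39 ≡ 19 (mod 23).

19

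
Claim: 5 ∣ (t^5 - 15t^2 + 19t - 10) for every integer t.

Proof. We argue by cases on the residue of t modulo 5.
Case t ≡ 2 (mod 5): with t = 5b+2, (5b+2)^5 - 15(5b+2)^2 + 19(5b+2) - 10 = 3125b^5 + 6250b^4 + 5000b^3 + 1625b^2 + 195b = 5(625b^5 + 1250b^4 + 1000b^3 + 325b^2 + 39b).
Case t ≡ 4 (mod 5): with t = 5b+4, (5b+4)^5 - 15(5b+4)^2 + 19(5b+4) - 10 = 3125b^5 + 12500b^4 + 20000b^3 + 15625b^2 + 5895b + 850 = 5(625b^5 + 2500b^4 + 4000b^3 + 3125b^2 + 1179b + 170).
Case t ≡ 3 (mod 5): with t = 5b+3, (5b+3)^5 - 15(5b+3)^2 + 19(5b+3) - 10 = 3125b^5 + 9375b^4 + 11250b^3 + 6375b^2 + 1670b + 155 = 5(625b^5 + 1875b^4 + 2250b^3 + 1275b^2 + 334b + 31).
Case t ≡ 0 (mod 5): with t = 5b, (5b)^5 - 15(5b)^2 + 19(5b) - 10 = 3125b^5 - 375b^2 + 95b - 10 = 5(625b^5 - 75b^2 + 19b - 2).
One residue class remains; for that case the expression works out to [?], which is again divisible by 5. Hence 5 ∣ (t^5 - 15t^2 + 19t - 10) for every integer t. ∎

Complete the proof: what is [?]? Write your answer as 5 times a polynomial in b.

5(625b^5 + 625b^4 + 250b^3 - 25b^2 - 6b - 1)

Only t ≡ 1 (mod 5) is unaccounted for. Put t = 5b+1:
(5b+1)^5 - 15(5b+1)^2 + 19(5b+1) - 10 expands to 3125b^5 + 3125b^4 + 1250b^3 - 125b^2 - 30b - 5,
and factoring out 5 leaves 5(625b^5 + 625b^4 + 250b^3 - 25b^2 - 6b - 1).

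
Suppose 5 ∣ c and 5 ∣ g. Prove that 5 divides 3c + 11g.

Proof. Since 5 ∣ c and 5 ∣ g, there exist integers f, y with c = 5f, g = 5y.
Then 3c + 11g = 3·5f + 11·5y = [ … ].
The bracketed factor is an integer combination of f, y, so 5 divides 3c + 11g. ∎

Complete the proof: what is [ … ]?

Pull the common 5 out of every term: 3·5f + 11·5y = 5(3f + 11y).
3f + 11y is an integer, which exhibits the divisibility.

5(3f + 11y)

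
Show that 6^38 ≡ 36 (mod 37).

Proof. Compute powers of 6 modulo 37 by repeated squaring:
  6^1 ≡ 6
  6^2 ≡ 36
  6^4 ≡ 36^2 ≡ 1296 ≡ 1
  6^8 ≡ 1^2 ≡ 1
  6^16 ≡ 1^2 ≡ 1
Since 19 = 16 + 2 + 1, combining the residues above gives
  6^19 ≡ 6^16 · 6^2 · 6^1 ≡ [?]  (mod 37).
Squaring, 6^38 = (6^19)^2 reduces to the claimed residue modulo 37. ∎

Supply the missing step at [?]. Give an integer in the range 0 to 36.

Multiply the listed residues: 1 · 36 · 6 = 36 → 216.
Reducing modulo 37: 216 = 5·37 + 31, so 6^19 ≡ 31.

31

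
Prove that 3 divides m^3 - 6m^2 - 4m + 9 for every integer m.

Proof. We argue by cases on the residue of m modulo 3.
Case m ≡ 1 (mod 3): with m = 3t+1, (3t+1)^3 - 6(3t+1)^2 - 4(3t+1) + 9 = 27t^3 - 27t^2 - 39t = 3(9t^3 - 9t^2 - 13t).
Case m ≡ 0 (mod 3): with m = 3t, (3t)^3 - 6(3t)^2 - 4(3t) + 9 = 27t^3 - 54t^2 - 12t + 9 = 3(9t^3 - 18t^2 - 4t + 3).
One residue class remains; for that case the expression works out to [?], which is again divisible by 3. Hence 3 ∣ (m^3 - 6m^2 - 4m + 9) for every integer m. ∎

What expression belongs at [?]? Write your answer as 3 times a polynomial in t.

Only m ≡ 2 (mod 3) is unaccounted for. Put m = 3t+2:
(3t+2)^3 - 6(3t+2)^2 - 4(3t+2) + 9 expands to 27t^3 - 48t - 15,
and factoring out 3 leaves 3(9t^3 - 16t - 5).

3(9t^3 - 16t - 5)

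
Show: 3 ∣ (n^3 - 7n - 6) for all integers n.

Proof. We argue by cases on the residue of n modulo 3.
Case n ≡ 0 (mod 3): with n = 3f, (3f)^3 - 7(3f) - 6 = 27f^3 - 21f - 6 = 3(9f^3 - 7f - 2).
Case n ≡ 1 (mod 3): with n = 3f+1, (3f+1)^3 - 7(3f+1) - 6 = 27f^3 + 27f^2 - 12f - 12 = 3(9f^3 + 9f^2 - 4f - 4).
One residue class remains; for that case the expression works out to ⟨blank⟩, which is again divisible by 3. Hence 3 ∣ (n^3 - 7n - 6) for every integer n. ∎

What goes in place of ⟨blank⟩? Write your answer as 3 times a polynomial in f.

3(9f^3 + 18f^2 + 5f - 4)

Only n ≡ 2 (mod 3) is unaccounted for. Put n = 3f+2:
(3f+2)^3 - 7(3f+2) - 6 expands to 27f^3 + 54f^2 + 15f - 12,
and factoring out 3 leaves 3(9f^3 + 18f^2 + 5f - 4).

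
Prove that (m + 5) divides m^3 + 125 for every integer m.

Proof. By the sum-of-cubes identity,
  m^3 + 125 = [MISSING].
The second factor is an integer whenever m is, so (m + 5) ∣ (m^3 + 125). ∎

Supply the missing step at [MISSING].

a^3 + b^3 = (a + b)(a^2 - ab + b^2). With a = m, b = 5:
m^3 + 125 = (m + 5)(m^2 - 5m + 25).

(m + 5)(m^2 - 5m + 25)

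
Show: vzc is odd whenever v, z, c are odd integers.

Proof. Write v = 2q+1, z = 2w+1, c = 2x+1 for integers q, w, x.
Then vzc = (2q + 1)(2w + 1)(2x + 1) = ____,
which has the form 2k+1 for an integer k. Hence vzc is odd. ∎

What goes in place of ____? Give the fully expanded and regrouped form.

(2q + 1)(2w + 1)(2x + 1) = 8qwx + 4qw + 4qx + 2q + 4wx + 2w + 2x + 1
= 2(4qwx + 2qw + 2qx + q + 2wx + w + x) + 1.
Since 4qwx + 2qw + 2qx + q + 2wx + w + x is an integer, the product is of the form 2k+1 for an integer k.

2(4qwx + 2qw + 2qx + q + 2wx + w + x) + 1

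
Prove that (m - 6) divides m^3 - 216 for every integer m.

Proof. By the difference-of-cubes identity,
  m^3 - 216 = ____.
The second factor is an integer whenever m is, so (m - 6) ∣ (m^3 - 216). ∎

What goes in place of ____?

(m - 6)(m^2 + 6m + 36)

Polynomial division of m^3 - 216 by m - 6 leaves remainder 0 and quotient m^2 + 6m + 36.
Hence m^3 - 216 = (m - 6)(m^2 + 6m + 36).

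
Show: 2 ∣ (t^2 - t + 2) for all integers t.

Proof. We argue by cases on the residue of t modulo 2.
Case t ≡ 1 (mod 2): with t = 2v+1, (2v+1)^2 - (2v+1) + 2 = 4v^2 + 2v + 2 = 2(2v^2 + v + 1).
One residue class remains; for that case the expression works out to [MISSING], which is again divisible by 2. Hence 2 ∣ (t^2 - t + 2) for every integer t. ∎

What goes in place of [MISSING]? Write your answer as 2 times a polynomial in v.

2(2v^2 - v + 1)

Only t ≡ 0 (mod 2) is unaccounted for. Put t = 2v:
(2v)^2 - (2v) + 2 expands to 4v^2 - 2v + 2,
and factoring out 2 leaves 2(2v^2 - v + 1).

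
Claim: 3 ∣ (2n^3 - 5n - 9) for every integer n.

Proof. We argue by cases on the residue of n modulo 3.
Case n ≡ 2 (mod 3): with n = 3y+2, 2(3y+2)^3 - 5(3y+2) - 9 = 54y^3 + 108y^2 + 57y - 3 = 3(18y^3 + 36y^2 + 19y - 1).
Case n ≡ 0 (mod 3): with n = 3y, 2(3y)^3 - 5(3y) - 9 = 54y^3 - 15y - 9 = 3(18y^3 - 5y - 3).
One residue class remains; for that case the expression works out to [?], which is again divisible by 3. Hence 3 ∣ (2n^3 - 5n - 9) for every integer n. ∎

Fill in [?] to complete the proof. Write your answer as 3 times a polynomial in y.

3(18y^3 + 18y^2 + y - 4)

Only n ≡ 1 (mod 3) is unaccounted for. Put n = 3y+1:
2(3y+1)^3 - 5(3y+1) - 9 expands to 54y^3 + 54y^2 + 3y - 12,
and factoring out 3 leaves 3(18y^3 + 18y^2 + y - 4).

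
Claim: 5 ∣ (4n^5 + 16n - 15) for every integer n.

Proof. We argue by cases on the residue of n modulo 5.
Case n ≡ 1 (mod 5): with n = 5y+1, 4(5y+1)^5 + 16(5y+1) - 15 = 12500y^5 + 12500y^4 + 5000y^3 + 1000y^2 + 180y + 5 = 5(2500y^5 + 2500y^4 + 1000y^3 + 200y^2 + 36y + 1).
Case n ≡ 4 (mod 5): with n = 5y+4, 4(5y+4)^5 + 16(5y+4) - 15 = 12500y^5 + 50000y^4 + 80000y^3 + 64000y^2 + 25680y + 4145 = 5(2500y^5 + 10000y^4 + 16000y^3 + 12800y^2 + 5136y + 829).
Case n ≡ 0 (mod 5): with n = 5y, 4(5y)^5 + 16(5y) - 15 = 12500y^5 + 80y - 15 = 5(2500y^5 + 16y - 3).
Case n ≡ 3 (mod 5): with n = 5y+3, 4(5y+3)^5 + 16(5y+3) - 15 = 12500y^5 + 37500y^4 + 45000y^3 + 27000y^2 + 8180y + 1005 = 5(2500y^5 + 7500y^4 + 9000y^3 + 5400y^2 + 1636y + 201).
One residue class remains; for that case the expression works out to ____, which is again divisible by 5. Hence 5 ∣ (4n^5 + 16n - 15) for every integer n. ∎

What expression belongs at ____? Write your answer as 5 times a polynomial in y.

Only n ≡ 2 (mod 5) is unaccounted for. Put n = 5y+2:
4(5y+2)^5 + 16(5y+2) - 15 expands to 12500y^5 + 25000y^4 + 20000y^3 + 8000y^2 + 1680y + 145,
and factoring out 5 leaves 5(2500y^5 + 5000y^4 + 4000y^3 + 1600y^2 + 336y + 29).

5(2500y^5 + 5000y^4 + 4000y^3 + 1600y^2 + 336y + 29)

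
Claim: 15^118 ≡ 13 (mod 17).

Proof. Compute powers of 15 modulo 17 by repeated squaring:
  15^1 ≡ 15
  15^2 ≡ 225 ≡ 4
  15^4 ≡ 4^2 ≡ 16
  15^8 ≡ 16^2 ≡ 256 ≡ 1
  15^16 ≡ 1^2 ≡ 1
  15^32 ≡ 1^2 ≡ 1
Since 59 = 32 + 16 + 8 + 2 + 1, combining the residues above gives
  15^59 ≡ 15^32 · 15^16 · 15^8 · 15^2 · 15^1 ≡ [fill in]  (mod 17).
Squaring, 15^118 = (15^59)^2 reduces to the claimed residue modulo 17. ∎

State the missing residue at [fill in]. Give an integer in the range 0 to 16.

15^32 · 15^16 · 15^8 · 15^2 · 15^1 ≡ 1 · 1 · 1 · 4 · 15 = 60.
60 mod 17 = 9, so 15^59 ≡ 9 (mod 17).

9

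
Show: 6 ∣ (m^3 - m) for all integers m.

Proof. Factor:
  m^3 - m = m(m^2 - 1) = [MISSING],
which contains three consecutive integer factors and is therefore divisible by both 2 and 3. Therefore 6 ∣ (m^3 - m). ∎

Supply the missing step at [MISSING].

m(m^2 - 1) = m(m - 1)(m + 1) = (m - 1)m(m + 1).
These three factors are consecutive integers, so their product is divisible by 6.

(m - 1)m(m + 1)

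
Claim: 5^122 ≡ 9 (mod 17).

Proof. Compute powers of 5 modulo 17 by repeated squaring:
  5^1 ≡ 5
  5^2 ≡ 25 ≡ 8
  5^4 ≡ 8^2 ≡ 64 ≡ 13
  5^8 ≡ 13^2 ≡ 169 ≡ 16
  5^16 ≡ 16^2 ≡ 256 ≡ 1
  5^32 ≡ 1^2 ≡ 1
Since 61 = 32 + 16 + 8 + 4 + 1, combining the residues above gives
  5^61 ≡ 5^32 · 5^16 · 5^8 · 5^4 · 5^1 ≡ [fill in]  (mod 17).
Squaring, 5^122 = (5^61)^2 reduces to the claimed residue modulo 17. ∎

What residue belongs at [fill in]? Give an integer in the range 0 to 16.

3

5^32 · 5^16 · 5^8 · 5^4 · 5^1 ≡ 1 · 1 · 16 · 13 · 5 = 1040.
1040 mod 17 = 3, so 5^61 ≡ 3 (mod 17).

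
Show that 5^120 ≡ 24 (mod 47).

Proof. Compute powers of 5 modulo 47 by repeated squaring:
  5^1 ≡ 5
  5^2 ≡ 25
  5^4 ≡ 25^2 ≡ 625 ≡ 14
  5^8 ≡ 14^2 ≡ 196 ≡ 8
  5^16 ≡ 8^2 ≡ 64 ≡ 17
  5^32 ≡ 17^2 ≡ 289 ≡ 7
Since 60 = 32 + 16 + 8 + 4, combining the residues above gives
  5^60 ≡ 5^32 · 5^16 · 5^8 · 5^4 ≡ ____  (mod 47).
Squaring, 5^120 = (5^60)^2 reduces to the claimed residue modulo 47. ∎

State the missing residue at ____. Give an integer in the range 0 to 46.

5^32 · 5^16 · 5^8 · 5^4 ≡ 7 · 17 · 8 · 14 = 13328.
13328 mod 47 = 27, so 5^60 ≡ 27 (mod 47).

27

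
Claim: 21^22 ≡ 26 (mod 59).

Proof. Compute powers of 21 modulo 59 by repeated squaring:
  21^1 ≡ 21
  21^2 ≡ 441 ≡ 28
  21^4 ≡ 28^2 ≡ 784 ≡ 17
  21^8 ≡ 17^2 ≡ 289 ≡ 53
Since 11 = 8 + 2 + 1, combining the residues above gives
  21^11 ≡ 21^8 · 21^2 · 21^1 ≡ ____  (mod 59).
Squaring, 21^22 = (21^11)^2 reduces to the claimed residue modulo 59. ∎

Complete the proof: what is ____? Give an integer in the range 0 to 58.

12

21^8 · 21^2 · 21^1 ≡ 53 · 28 · 21 = 31164.
31164 mod 59 = 12, so 21^11 ≡ 12 (mod 59).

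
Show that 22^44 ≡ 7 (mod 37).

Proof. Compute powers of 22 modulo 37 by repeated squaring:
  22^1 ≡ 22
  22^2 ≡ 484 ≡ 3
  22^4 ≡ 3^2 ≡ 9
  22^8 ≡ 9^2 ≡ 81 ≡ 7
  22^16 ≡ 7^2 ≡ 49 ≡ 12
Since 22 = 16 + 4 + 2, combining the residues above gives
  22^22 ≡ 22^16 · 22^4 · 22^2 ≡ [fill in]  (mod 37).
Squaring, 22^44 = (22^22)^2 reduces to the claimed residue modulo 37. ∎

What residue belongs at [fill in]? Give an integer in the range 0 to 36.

22^16 · 22^4 · 22^2 ≡ 12 · 9 · 3 = 324.
324 mod 37 = 28, so 22^22 ≡ 28 (mod 37).

28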